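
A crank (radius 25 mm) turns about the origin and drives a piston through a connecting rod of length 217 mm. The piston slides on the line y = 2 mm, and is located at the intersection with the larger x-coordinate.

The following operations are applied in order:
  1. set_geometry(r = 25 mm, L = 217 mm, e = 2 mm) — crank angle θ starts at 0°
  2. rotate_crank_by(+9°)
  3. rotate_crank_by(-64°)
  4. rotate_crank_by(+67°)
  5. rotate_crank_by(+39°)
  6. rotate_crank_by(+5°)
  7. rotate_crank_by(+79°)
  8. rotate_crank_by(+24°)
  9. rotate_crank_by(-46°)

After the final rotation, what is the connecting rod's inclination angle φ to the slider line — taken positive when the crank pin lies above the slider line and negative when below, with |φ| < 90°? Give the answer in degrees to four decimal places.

set_geometry: r = 25 mm, L = 217 mm, e = 2 mm; θ ← 0°
rotate_crank_by(+9°): θ ← 0° +9° = 9°
rotate_crank_by(-64°): θ ← 9° -64° = -55°
rotate_crank_by(+67°): θ ← -55° +67° = 12°
rotate_crank_by(+39°): θ ← 12° +39° = 51°
rotate_crank_by(+5°): θ ← 51° +5° = 56°
rotate_crank_by(+79°): θ ← 56° +79° = 135°
rotate_crank_by(+24°): θ ← 135° +24° = 159°
rotate_crank_by(-46°): θ ← 159° -46° = 113°
crank pin P = (r cos θ, r sin θ) = (-9.768278, 23.012621)
h = r sin θ − e = 23.012621 − 2 = 21.012621
sin φ = h / L = 21.012621 / 217 = 0.09683236
φ = arcsin(0.09683236) = 5.556792°

5.5568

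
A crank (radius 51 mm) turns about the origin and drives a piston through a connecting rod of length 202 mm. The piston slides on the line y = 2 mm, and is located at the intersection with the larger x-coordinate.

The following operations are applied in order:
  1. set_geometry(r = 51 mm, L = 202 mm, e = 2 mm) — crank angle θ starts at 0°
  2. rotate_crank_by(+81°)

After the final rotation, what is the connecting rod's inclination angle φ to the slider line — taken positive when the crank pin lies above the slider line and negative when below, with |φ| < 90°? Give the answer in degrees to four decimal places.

13.8550

set_geometry: r = 51 mm, L = 202 mm, e = 2 mm; θ ← 0°
rotate_crank_by(+81°): θ ← 0° +81° = 81°
crank pin P = (r cos θ, r sin θ) = (7.978158, 50.372105)
h = r sin θ − e = 50.372105 − 2 = 48.372105
sin φ = h / L = 48.372105 / 202 = 0.23946587
φ = arcsin(0.23946587) = 13.855018°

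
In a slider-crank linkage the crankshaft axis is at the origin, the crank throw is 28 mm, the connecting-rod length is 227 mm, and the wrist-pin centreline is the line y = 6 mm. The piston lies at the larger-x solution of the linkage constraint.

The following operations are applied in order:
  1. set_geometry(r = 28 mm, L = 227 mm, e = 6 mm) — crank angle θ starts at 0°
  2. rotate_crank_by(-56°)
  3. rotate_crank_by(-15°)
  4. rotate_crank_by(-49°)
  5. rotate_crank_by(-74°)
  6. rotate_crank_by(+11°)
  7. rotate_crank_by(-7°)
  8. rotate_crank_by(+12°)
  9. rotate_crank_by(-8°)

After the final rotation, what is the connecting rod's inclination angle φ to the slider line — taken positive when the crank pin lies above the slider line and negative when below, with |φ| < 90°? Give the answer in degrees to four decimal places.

-0.7757

set_geometry: r = 28 mm, L = 227 mm, e = 6 mm; θ ← 0°
rotate_crank_by(-56°): θ ← 0° -56° = -56°
rotate_crank_by(-15°): θ ← -56° -15° = -71°
rotate_crank_by(-49°): θ ← -71° -49° = -120°
rotate_crank_by(-74°): θ ← -120° -74° = -194°
rotate_crank_by(+11°): θ ← -194° +11° = -183°
rotate_crank_by(-7°): θ ← -183° -7° = -190°
rotate_crank_by(+12°): θ ← -190° +12° = -178°
rotate_crank_by(-8°): θ ← -178° -8° = -186°
crank pin P = (r cos θ, r sin θ) = (-27.846613, 2.926797)
h = r sin θ − e = 2.926797 − 6 = -3.073203
sin φ = h / L = -3.073203 / 227 = -0.01353834
φ = arcsin(-0.01353834) = -0.775713°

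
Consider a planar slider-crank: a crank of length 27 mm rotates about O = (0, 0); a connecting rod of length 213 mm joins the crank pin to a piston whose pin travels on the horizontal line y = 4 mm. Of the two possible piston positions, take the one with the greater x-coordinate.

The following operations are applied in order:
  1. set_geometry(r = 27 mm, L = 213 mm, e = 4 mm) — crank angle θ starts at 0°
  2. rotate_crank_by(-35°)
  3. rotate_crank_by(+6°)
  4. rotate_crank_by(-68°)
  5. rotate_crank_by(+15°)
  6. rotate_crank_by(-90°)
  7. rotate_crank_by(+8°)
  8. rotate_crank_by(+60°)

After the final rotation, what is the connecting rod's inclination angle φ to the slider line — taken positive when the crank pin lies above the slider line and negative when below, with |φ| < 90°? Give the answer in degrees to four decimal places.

set_geometry: r = 27 mm, L = 213 mm, e = 4 mm; θ ← 0°
rotate_crank_by(-35°): θ ← 0° -35° = -35°
rotate_crank_by(+6°): θ ← -35° +6° = -29°
rotate_crank_by(-68°): θ ← -29° -68° = -97°
rotate_crank_by(+15°): θ ← -97° +15° = -82°
rotate_crank_by(-90°): θ ← -82° -90° = -172°
rotate_crank_by(+8°): θ ← -172° +8° = -164°
rotate_crank_by(+60°): θ ← -164° +60° = -104°
crank pin P = (r cos θ, r sin θ) = (-6.531891, -26.197985)
h = r sin θ − e = -26.197985 − 4 = -30.197985
sin φ = h / L = -30.197985 / 213 = -0.14177458
φ = arcsin(-0.14177458) = -8.150546°

-8.1505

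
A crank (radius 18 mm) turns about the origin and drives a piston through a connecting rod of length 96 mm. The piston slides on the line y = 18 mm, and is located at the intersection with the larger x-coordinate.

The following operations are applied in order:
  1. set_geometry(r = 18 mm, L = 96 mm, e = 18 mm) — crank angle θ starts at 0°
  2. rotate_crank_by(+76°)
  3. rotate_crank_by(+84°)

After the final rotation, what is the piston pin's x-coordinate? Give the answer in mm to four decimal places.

set_geometry: r = 18 mm, L = 96 mm, e = 18 mm; θ ← 0°
rotate_crank_by(+76°): θ ← 0° +76° = 76°
rotate_crank_by(+84°): θ ← 76° +84° = 160°
crank pin P = (r cos θ, r sin θ) = (-16.914467, 6.156363)
h = r sin θ − e = 6.156363 − 18 = -11.843637
x = r cos θ + √(L² − h²) = -16.914467 + √(9216.0 − 140.2717) = -16.914467 + 95.266617 = 78.352150

78.3521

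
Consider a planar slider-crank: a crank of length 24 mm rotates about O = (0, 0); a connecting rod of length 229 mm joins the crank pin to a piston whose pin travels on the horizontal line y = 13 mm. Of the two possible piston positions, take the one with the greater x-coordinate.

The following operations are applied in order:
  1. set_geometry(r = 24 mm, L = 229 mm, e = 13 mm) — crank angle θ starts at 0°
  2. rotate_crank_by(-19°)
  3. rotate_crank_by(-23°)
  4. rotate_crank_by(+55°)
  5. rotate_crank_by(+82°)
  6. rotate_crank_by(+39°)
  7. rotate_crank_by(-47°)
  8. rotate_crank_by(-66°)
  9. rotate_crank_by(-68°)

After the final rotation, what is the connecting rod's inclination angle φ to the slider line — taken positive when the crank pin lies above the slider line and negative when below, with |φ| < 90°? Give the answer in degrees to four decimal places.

-7.6671

set_geometry: r = 24 mm, L = 229 mm, e = 13 mm; θ ← 0°
rotate_crank_by(-19°): θ ← 0° -19° = -19°
rotate_crank_by(-23°): θ ← -19° -23° = -42°
rotate_crank_by(+55°): θ ← -42° +55° = 13°
rotate_crank_by(+82°): θ ← 13° +82° = 95°
rotate_crank_by(+39°): θ ← 95° +39° = 134°
rotate_crank_by(-47°): θ ← 134° -47° = 87°
rotate_crank_by(-66°): θ ← 87° -66° = 21°
rotate_crank_by(-68°): θ ← 21° -68° = -47°
crank pin P = (r cos θ, r sin θ) = (16.367961, -17.552489)
h = r sin θ − e = -17.552489 − 13 = -30.552489
sin φ = h / L = -30.552489 / 229 = -0.13341698
φ = arcsin(-0.13341698) = -7.667092°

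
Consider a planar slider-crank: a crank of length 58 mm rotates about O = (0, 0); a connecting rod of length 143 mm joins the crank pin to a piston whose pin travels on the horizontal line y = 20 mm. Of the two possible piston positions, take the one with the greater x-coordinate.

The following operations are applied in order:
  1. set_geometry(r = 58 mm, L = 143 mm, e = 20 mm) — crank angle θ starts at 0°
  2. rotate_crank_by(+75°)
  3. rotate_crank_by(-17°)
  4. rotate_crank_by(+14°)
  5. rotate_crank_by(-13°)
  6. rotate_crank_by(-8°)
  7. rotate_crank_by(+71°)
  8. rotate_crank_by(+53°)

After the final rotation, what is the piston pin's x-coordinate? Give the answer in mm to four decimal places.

84.4376

set_geometry: r = 58 mm, L = 143 mm, e = 20 mm; θ ← 0°
rotate_crank_by(+75°): θ ← 0° +75° = 75°
rotate_crank_by(-17°): θ ← 75° -17° = 58°
rotate_crank_by(+14°): θ ← 58° +14° = 72°
rotate_crank_by(-13°): θ ← 72° -13° = 59°
rotate_crank_by(-8°): θ ← 59° -8° = 51°
rotate_crank_by(+71°): θ ← 51° +71° = 122°
rotate_crank_by(+53°): θ ← 122° +53° = 175°
crank pin P = (r cos θ, r sin θ) = (-57.779292, 5.055033)
h = r sin θ − e = 5.055033 − 20 = -14.944967
x = r cos θ + √(L² − h²) = -57.779292 + √(20449.0 − 223.3520) = -57.779292 + 142.216905 = 84.437612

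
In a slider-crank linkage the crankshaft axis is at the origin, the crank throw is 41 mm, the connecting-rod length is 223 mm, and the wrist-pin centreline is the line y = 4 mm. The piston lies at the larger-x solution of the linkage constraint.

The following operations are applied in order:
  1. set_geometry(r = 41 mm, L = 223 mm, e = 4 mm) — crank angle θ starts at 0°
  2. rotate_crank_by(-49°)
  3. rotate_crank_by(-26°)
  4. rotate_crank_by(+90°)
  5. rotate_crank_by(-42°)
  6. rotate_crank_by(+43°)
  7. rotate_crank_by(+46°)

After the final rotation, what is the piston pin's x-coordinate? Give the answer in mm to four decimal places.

set_geometry: r = 41 mm, L = 223 mm, e = 4 mm; θ ← 0°
rotate_crank_by(-49°): θ ← 0° -49° = -49°
rotate_crank_by(-26°): θ ← -49° -26° = -75°
rotate_crank_by(+90°): θ ← -75° +90° = 15°
rotate_crank_by(-42°): θ ← 15° -42° = -27°
rotate_crank_by(+43°): θ ← -27° +43° = 16°
rotate_crank_by(+46°): θ ← 16° +46° = 62°
crank pin P = (r cos θ, r sin θ) = (19.248334, 36.200851)
h = r sin θ − e = 36.200851 − 4 = 32.200851
x = r cos θ + √(L² − h²) = 19.248334 + √(49729.0 − 1036.8948) = 19.248334 + 220.662877 = 239.911211

239.9112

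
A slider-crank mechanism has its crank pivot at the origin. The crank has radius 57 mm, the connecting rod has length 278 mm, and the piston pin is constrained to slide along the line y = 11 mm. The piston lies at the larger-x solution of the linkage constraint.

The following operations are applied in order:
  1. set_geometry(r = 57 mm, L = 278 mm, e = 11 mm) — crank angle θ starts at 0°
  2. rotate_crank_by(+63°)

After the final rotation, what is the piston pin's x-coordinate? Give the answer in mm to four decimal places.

301.0155

set_geometry: r = 57 mm, L = 278 mm, e = 11 mm; θ ← 0°
rotate_crank_by(+63°): θ ← 0° +63° = 63°
crank pin P = (r cos θ, r sin θ) = (25.877458, 50.787372)
h = r sin θ − e = 50.787372 − 11 = 39.787372
x = r cos θ + √(L² − h²) = 25.877458 + √(77284.0 − 1583.0350) = 25.877458 + 275.138084 = 301.015542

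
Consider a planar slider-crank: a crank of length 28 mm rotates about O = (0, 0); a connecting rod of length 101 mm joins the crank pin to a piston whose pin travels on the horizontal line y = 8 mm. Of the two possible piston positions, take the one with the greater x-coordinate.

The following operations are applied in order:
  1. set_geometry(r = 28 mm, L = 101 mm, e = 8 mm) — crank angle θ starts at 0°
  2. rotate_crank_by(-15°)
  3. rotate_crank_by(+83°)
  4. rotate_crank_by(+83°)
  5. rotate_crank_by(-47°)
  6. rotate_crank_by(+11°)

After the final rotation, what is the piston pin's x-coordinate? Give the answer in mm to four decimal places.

87.6607

set_geometry: r = 28 mm, L = 101 mm, e = 8 mm; θ ← 0°
rotate_crank_by(-15°): θ ← 0° -15° = -15°
rotate_crank_by(+83°): θ ← -15° +83° = 68°
rotate_crank_by(+83°): θ ← 68° +83° = 151°
rotate_crank_by(-47°): θ ← 151° -47° = 104°
rotate_crank_by(+11°): θ ← 104° +11° = 115°
crank pin P = (r cos θ, r sin θ) = (-11.833311, 25.376618)
h = r sin θ − e = 25.376618 − 8 = 17.376618
x = r cos θ + √(L² − h²) = -11.833311 + √(10201.0 − 301.9469) = -11.833311 + 99.493985 = 87.660674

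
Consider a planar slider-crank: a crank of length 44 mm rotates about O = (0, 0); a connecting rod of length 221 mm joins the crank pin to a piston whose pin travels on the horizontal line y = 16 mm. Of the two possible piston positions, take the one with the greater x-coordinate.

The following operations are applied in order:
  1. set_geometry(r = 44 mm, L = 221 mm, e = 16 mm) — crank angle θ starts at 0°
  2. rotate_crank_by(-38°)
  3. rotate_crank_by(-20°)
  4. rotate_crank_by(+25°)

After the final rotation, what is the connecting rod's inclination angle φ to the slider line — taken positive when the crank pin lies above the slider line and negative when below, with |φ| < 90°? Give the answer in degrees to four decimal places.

-10.4183

set_geometry: r = 44 mm, L = 221 mm, e = 16 mm; θ ← 0°
rotate_crank_by(-38°): θ ← 0° -38° = -38°
rotate_crank_by(-20°): θ ← -38° -20° = -58°
rotate_crank_by(+25°): θ ← -58° +25° = -33°
crank pin P = (r cos θ, r sin θ) = (36.901505, -23.964118)
h = r sin θ − e = -23.964118 − 16 = -39.964118
sin φ = h / L = -39.964118 / 221 = -0.18083311
φ = arcsin(-0.18083311) = -10.418290°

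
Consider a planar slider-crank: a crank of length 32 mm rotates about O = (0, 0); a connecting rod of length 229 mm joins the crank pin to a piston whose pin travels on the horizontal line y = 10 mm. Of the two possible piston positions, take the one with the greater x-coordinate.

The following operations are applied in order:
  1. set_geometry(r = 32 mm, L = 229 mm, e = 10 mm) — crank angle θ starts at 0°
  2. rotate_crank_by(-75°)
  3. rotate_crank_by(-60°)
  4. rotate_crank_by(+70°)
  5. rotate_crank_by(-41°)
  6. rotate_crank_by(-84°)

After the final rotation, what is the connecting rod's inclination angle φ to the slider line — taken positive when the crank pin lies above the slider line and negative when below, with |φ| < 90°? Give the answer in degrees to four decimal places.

-1.1118

set_geometry: r = 32 mm, L = 229 mm, e = 10 mm; θ ← 0°
rotate_crank_by(-75°): θ ← 0° -75° = -75°
rotate_crank_by(-60°): θ ← -75° -60° = -135°
rotate_crank_by(+70°): θ ← -135° +70° = -65°
rotate_crank_by(-41°): θ ← -65° -41° = -106°
rotate_crank_by(-84°): θ ← -106° -84° = -190°
crank pin P = (r cos θ, r sin θ) = (-31.513848, 5.556742)
h = r sin θ − e = 5.556742 − 10 = -4.443258
sin φ = h / L = -4.443258 / 229 = -0.01940287
φ = arcsin(-0.01940287) = -1.111773°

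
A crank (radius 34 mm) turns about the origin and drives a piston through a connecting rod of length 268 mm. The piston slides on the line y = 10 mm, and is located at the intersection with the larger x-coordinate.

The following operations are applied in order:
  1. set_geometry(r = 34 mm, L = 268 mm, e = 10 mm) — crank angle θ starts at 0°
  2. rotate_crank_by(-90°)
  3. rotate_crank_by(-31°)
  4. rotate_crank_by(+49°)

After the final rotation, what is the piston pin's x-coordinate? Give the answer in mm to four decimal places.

275.1416

set_geometry: r = 34 mm, L = 268 mm, e = 10 mm; θ ← 0°
rotate_crank_by(-90°): θ ← 0° -90° = -90°
rotate_crank_by(-31°): θ ← -90° -31° = -121°
rotate_crank_by(+49°): θ ← -121° +49° = -72°
crank pin P = (r cos θ, r sin θ) = (10.506578, -32.335922)
h = r sin θ − e = -32.335922 − 10 = -42.335922
x = r cos θ + √(L² − h²) = 10.506578 + √(71824.0 − 1792.3303) = 10.506578 + 264.634975 = 275.141552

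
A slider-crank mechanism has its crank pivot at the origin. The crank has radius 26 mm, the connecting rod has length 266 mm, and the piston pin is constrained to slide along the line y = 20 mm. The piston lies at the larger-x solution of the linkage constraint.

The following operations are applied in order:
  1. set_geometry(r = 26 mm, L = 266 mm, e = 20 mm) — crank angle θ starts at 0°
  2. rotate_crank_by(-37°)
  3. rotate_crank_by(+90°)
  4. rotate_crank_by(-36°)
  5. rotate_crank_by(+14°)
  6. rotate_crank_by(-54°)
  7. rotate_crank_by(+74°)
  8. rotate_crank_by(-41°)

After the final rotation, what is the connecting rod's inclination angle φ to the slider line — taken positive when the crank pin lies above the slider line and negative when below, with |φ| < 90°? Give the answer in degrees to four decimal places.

set_geometry: r = 26 mm, L = 266 mm, e = 20 mm; θ ← 0°
rotate_crank_by(-37°): θ ← 0° -37° = -37°
rotate_crank_by(+90°): θ ← -37° +90° = 53°
rotate_crank_by(-36°): θ ← 53° -36° = 17°
rotate_crank_by(+14°): θ ← 17° +14° = 31°
rotate_crank_by(-54°): θ ← 31° -54° = -23°
rotate_crank_by(+74°): θ ← -23° +74° = 51°
rotate_crank_by(-41°): θ ← 51° -41° = 10°
crank pin P = (r cos θ, r sin θ) = (25.605002, 4.514853)
h = r sin θ − e = 4.514853 − 20 = -15.485147
sin φ = h / L = -15.485147 / 266 = -0.05821484
φ = arcsin(-0.05821484) = -3.337351°

-3.3374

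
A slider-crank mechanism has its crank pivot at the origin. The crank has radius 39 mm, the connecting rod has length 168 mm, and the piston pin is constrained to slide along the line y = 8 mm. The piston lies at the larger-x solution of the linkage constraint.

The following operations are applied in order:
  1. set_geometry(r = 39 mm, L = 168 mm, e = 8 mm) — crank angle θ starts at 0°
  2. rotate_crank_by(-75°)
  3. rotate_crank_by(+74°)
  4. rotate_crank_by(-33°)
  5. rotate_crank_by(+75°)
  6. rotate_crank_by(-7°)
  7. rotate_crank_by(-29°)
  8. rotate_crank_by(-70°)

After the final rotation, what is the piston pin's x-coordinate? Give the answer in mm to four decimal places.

set_geometry: r = 39 mm, L = 168 mm, e = 8 mm; θ ← 0°
rotate_crank_by(-75°): θ ← 0° -75° = -75°
rotate_crank_by(+74°): θ ← -75° +74° = -1°
rotate_crank_by(-33°): θ ← -1° -33° = -34°
rotate_crank_by(+75°): θ ← -34° +75° = 41°
rotate_crank_by(-7°): θ ← 41° -7° = 34°
rotate_crank_by(-29°): θ ← 34° -29° = 5°
rotate_crank_by(-70°): θ ← 5° -70° = -65°
crank pin P = (r cos θ, r sin θ) = (16.482112, -35.346004)
h = r sin θ − e = -35.346004 − 8 = -43.346004
x = r cos θ + √(L² − h²) = 16.482112 + √(28224.0 − 1878.8760) = 16.482112 + 162.311811 = 178.793923

178.7939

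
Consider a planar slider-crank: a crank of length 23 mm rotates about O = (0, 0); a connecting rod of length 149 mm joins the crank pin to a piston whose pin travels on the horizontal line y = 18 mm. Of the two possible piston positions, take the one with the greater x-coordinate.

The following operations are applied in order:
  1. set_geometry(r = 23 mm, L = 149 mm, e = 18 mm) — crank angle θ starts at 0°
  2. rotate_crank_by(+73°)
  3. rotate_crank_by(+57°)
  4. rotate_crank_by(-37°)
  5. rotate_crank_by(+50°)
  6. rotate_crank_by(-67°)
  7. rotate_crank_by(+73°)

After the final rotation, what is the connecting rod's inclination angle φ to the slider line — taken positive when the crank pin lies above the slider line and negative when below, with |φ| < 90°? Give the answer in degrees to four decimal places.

-2.3672

set_geometry: r = 23 mm, L = 149 mm, e = 18 mm; θ ← 0°
rotate_crank_by(+73°): θ ← 0° +73° = 73°
rotate_crank_by(+57°): θ ← 73° +57° = 130°
rotate_crank_by(-37°): θ ← 130° -37° = 93°
rotate_crank_by(+50°): θ ← 93° +50° = 143°
rotate_crank_by(-67°): θ ← 143° -67° = 76°
rotate_crank_by(+73°): θ ← 76° +73° = 149°
crank pin P = (r cos θ, r sin θ) = (-19.714848, 11.845876)
h = r sin θ − e = 11.845876 − 18 = -6.154124
sin φ = h / L = -6.154124 / 149 = -0.04130285
φ = arcsin(-0.04130285) = -2.367152°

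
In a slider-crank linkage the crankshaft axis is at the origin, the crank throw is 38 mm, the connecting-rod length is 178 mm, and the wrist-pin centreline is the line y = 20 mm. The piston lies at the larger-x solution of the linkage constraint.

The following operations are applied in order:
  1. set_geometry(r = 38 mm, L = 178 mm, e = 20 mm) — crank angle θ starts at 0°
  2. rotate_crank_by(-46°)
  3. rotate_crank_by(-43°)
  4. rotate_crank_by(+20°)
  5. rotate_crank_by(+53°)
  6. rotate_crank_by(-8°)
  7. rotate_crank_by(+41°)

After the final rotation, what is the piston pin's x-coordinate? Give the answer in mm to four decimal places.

set_geometry: r = 38 mm, L = 178 mm, e = 20 mm; θ ← 0°
rotate_crank_by(-46°): θ ← 0° -46° = -46°
rotate_crank_by(-43°): θ ← -46° -43° = -89°
rotate_crank_by(+20°): θ ← -89° +20° = -69°
rotate_crank_by(+53°): θ ← -69° +53° = -16°
rotate_crank_by(-8°): θ ← -16° -8° = -24°
rotate_crank_by(+41°): θ ← -24° +41° = 17°
crank pin P = (r cos θ, r sin θ) = (36.339581, 11.110125)
h = r sin θ − e = 11.110125 − 20 = -8.889875
x = r cos θ + √(L² − h²) = 36.339581 + √(31684.0 − 79.0299) = 36.339581 + 177.777867 = 214.117448

214.1174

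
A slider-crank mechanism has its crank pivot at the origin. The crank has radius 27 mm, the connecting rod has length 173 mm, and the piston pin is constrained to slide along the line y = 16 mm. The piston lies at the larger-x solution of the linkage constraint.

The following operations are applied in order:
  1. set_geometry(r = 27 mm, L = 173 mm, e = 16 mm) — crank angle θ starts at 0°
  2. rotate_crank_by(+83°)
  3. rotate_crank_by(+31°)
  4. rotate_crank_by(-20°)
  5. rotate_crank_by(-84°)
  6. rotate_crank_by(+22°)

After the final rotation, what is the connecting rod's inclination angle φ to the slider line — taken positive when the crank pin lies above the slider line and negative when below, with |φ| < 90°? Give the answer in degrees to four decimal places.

-0.5604

set_geometry: r = 27 mm, L = 173 mm, e = 16 mm; θ ← 0°
rotate_crank_by(+83°): θ ← 0° +83° = 83°
rotate_crank_by(+31°): θ ← 83° +31° = 114°
rotate_crank_by(-20°): θ ← 114° -20° = 94°
rotate_crank_by(-84°): θ ← 94° -84° = 10°
rotate_crank_by(+22°): θ ← 10° +22° = 32°
crank pin P = (r cos θ, r sin θ) = (22.897299, 14.307820)
h = r sin θ − e = 14.307820 − 16 = -1.692180
sin φ = h / L = -1.692180 / 173 = -0.00978139
φ = arcsin(-0.00978139) = -0.560441°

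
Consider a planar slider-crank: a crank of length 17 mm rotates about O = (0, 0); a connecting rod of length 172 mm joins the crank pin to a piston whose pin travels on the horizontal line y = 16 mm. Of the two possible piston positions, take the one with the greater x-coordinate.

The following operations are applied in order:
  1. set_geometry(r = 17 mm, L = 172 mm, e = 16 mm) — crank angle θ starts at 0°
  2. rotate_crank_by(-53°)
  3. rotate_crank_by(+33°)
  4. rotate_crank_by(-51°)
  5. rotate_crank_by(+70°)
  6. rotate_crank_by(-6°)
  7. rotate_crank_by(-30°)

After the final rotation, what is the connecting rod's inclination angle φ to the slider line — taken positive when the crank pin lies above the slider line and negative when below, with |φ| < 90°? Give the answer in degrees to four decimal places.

-8.7721

set_geometry: r = 17 mm, L = 172 mm, e = 16 mm; θ ← 0°
rotate_crank_by(-53°): θ ← 0° -53° = -53°
rotate_crank_by(+33°): θ ← -53° +33° = -20°
rotate_crank_by(-51°): θ ← -20° -51° = -71°
rotate_crank_by(+70°): θ ← -71° +70° = -1°
rotate_crank_by(-6°): θ ← -1° -6° = -7°
rotate_crank_by(-30°): θ ← -7° -30° = -37°
crank pin P = (r cos θ, r sin θ) = (13.576804, -10.230855)
h = r sin θ − e = -10.230855 − 16 = -26.230855
sin φ = h / L = -26.230855 / 172 = -0.15250497
φ = arcsin(-0.15250497) = -8.772121°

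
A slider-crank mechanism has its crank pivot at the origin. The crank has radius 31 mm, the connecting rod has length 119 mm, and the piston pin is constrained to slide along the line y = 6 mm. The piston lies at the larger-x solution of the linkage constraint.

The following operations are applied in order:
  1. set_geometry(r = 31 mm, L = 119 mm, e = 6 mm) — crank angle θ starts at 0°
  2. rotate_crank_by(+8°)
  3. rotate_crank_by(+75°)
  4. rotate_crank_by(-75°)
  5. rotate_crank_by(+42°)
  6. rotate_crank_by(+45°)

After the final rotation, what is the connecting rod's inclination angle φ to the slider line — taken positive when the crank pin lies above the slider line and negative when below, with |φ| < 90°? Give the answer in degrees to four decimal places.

set_geometry: r = 31 mm, L = 119 mm, e = 6 mm; θ ← 0°
rotate_crank_by(+8°): θ ← 0° +8° = 8°
rotate_crank_by(+75°): θ ← 8° +75° = 83°
rotate_crank_by(-75°): θ ← 83° -75° = 8°
rotate_crank_by(+42°): θ ← 8° +42° = 50°
rotate_crank_by(+45°): θ ← 50° +45° = 95°
crank pin P = (r cos θ, r sin θ) = (-2.701828, 30.882036)
h = r sin θ − e = 30.882036 − 6 = 24.882036
sin φ = h / L = 24.882036 / 119 = 0.20909274
φ = arcsin(0.20909274) = 12.069190°

12.0692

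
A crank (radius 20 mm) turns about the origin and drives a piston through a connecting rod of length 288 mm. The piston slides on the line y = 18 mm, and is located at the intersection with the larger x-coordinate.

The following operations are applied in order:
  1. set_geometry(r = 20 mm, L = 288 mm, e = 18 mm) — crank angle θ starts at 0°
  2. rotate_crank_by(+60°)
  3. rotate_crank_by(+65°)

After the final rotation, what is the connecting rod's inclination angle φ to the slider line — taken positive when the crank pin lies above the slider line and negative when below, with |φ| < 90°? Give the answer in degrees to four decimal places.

set_geometry: r = 20 mm, L = 288 mm, e = 18 mm; θ ← 0°
rotate_crank_by(+60°): θ ← 0° +60° = 60°
rotate_crank_by(+65°): θ ← 60° +65° = 125°
crank pin P = (r cos θ, r sin θ) = (-11.471529, 16.383041)
h = r sin θ − e = 16.383041 − 18 = -1.616959
sin φ = h / L = -1.616959 / 288 = -0.00561444
φ = arcsin(-0.00561444) = -0.321685°

-0.3217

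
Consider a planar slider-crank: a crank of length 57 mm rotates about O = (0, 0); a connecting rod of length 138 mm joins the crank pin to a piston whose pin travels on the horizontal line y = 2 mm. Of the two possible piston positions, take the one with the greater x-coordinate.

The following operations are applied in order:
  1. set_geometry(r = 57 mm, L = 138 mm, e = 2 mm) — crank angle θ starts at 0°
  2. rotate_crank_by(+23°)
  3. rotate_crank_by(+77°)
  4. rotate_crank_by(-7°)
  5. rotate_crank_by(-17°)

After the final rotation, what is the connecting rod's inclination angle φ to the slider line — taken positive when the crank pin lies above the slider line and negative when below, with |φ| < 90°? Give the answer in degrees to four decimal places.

set_geometry: r = 57 mm, L = 138 mm, e = 2 mm; θ ← 0°
rotate_crank_by(+23°): θ ← 0° +23° = 23°
rotate_crank_by(+77°): θ ← 23° +77° = 100°
rotate_crank_by(-7°): θ ← 100° -7° = 93°
rotate_crank_by(-17°): θ ← 93° -17° = 76°
crank pin P = (r cos θ, r sin θ) = (13.789548, 55.306856)
h = r sin θ − e = 55.306856 − 2 = 53.306856
sin φ = h / L = 53.306856 / 138 = 0.38628157
φ = arcsin(0.38628157) = 22.723325°

22.7233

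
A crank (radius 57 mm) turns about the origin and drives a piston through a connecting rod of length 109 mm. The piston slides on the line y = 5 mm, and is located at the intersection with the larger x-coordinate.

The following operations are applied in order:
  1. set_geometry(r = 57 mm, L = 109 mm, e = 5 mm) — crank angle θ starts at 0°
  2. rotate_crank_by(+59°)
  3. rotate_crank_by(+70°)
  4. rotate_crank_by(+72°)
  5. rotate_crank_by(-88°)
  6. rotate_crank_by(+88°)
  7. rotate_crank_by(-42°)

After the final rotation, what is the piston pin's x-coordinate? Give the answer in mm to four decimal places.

set_geometry: r = 57 mm, L = 109 mm, e = 5 mm; θ ← 0°
rotate_crank_by(+59°): θ ← 0° +59° = 59°
rotate_crank_by(+70°): θ ← 59° +70° = 129°
rotate_crank_by(+72°): θ ← 129° +72° = 201°
rotate_crank_by(-88°): θ ← 201° -88° = 113°
rotate_crank_by(+88°): θ ← 113° +88° = 201°
rotate_crank_by(-42°): θ ← 201° -42° = 159°
crank pin P = (r cos θ, r sin θ) = (-53.214084, 20.426973)
h = r sin θ − e = 20.426973 − 5 = 15.426973
x = r cos θ + √(L² − h²) = -53.214084 + √(11881.0 − 237.9915) = -53.214084 + 107.902773 = 54.688689

54.6887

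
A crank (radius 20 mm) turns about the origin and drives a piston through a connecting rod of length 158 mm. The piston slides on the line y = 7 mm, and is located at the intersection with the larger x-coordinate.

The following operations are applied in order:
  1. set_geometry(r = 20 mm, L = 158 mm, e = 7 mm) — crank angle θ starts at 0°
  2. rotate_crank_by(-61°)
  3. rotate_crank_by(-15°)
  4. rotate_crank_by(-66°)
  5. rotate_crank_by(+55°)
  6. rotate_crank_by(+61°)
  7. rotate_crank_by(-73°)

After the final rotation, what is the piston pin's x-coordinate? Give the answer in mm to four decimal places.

set_geometry: r = 20 mm, L = 158 mm, e = 7 mm; θ ← 0°
rotate_crank_by(-61°): θ ← 0° -61° = -61°
rotate_crank_by(-15°): θ ← -61° -15° = -76°
rotate_crank_by(-66°): θ ← -76° -66° = -142°
rotate_crank_by(+55°): θ ← -142° +55° = -87°
rotate_crank_by(+61°): θ ← -87° +61° = -26°
rotate_crank_by(-73°): θ ← -26° -73° = -99°
crank pin P = (r cos θ, r sin θ) = (-3.128689, -19.753767)
h = r sin θ − e = -19.753767 − 7 = -26.753767
x = r cos θ + √(L² − h²) = -3.128689 + √(24964.0 − 715.7640) = -3.128689 + 155.718451 = 152.589762

152.5898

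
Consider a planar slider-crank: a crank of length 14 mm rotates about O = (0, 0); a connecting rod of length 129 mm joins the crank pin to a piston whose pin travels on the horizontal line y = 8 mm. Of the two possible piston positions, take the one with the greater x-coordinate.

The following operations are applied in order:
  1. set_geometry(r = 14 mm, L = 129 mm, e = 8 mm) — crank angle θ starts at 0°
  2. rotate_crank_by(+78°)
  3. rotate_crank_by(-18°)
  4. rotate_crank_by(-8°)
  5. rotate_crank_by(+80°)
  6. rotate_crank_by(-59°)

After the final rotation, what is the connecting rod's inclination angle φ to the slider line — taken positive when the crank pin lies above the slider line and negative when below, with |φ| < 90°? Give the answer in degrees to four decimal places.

2.3939

set_geometry: r = 14 mm, L = 129 mm, e = 8 mm; θ ← 0°
rotate_crank_by(+78°): θ ← 0° +78° = 78°
rotate_crank_by(-18°): θ ← 78° -18° = 60°
rotate_crank_by(-8°): θ ← 60° -8° = 52°
rotate_crank_by(+80°): θ ← 52° +80° = 132°
rotate_crank_by(-59°): θ ← 132° -59° = 73°
crank pin P = (r cos θ, r sin θ) = (4.093204, 13.388267)
h = r sin θ − e = 13.388267 − 8 = 5.388267
sin φ = h / L = 5.388267 / 129 = 0.04176951
φ = arcsin(0.04176951) = 2.393913°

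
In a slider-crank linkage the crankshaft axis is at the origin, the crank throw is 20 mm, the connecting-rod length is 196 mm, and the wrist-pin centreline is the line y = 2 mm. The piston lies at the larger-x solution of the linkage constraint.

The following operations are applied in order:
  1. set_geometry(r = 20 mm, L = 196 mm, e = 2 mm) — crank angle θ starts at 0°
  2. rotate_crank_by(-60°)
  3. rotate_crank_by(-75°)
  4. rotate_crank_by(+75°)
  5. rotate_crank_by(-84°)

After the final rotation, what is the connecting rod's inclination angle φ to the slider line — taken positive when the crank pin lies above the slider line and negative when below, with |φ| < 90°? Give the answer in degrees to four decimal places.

-4.0245

set_geometry: r = 20 mm, L = 196 mm, e = 2 mm; θ ← 0°
rotate_crank_by(-60°): θ ← 0° -60° = -60°
rotate_crank_by(-75°): θ ← -60° -75° = -135°
rotate_crank_by(+75°): θ ← -135° +75° = -60°
rotate_crank_by(-84°): θ ← -60° -84° = -144°
crank pin P = (r cos θ, r sin θ) = (-16.180340, -11.755705)
h = r sin θ − e = -11.755705 − 2 = -13.755705
sin φ = h / L = -13.755705 / 196 = -0.07018217
φ = arcsin(-0.07018217) = -4.024450°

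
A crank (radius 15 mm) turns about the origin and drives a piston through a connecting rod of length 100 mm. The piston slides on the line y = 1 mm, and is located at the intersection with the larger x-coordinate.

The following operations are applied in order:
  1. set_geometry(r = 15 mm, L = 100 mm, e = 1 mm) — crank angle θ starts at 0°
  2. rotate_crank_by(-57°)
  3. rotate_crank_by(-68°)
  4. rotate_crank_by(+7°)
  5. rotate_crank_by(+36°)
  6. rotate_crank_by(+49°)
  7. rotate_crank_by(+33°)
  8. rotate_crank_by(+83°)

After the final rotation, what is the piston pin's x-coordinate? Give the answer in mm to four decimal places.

100.8589

set_geometry: r = 15 mm, L = 100 mm, e = 1 mm; θ ← 0°
rotate_crank_by(-57°): θ ← 0° -57° = -57°
rotate_crank_by(-68°): θ ← -57° -68° = -125°
rotate_crank_by(+7°): θ ← -125° +7° = -118°
rotate_crank_by(+36°): θ ← -118° +36° = -82°
rotate_crank_by(+49°): θ ← -82° +49° = -33°
rotate_crank_by(+33°): θ ← -33° +33° = 0°
rotate_crank_by(+83°): θ ← 0° +83° = 83°
crank pin P = (r cos θ, r sin θ) = (1.828040, 14.888192)
h = r sin θ − e = 14.888192 − 1 = 13.888192
x = r cos θ + √(L² − h²) = 1.828040 + √(10000.0 − 192.8819) = 1.828040 + 99.030895 = 100.858935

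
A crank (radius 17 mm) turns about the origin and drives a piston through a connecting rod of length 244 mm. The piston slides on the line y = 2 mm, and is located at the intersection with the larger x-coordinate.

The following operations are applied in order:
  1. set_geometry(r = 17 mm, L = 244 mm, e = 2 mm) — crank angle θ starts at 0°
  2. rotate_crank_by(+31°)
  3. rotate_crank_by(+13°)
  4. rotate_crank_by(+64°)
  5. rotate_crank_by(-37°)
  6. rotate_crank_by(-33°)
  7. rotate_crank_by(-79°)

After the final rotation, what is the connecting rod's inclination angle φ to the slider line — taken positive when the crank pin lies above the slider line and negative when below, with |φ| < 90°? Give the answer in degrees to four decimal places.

set_geometry: r = 17 mm, L = 244 mm, e = 2 mm; θ ← 0°
rotate_crank_by(+31°): θ ← 0° +31° = 31°
rotate_crank_by(+13°): θ ← 31° +13° = 44°
rotate_crank_by(+64°): θ ← 44° +64° = 108°
rotate_crank_by(-37°): θ ← 108° -37° = 71°
rotate_crank_by(-33°): θ ← 71° -33° = 38°
rotate_crank_by(-79°): θ ← 38° -79° = -41°
crank pin P = (r cos θ, r sin θ) = (12.830063, -11.153003)
h = r sin θ − e = -11.153003 − 2 = -13.153003
sin φ = h / L = -13.153003 / 244 = -0.05390575
φ = arcsin(-0.05390575) = -3.090070°

-3.0901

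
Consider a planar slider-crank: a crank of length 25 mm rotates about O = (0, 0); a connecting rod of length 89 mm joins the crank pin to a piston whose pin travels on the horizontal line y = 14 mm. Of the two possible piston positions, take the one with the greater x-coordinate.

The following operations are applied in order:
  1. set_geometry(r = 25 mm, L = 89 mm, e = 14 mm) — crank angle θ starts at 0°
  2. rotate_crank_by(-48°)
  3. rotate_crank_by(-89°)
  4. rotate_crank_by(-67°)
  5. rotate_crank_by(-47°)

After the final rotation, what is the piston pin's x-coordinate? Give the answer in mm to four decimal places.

80.3374

set_geometry: r = 25 mm, L = 89 mm, e = 14 mm; θ ← 0°
rotate_crank_by(-48°): θ ← 0° -48° = -48°
rotate_crank_by(-89°): θ ← -48° -89° = -137°
rotate_crank_by(-67°): θ ← -137° -67° = -204°
rotate_crank_by(-47°): θ ← -204° -47° = -251°
crank pin P = (r cos θ, r sin θ) = (-8.139204, 23.637964)
h = r sin θ − e = 23.637964 − 14 = 9.637964
x = r cos θ + √(L² − h²) = -8.139204 + √(7921.0 − 92.8904) = -8.139204 + 88.476605 = 80.337401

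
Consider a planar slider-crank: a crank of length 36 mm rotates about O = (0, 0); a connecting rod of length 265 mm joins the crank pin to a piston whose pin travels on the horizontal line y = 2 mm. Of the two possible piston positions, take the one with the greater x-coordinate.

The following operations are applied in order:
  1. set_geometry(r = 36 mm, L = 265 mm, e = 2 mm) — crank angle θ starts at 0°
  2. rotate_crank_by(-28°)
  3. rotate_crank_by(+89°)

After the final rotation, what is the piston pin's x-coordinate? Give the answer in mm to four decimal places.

280.8076

set_geometry: r = 36 mm, L = 265 mm, e = 2 mm; θ ← 0°
rotate_crank_by(-28°): θ ← 0° -28° = -28°
rotate_crank_by(+89°): θ ← -28° +89° = 61°
crank pin P = (r cos θ, r sin θ) = (17.453146, 31.486309)
h = r sin θ − e = 31.486309 − 2 = 29.486309
x = r cos θ + √(L² − h²) = 17.453146 + √(70225.0 − 869.4424) = 17.453146 + 263.354433 = 280.807580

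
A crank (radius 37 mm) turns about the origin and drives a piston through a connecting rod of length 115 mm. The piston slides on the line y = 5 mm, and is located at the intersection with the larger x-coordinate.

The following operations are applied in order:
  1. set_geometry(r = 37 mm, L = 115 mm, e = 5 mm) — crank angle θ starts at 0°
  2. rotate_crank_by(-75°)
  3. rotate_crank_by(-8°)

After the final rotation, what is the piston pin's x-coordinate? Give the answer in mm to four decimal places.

set_geometry: r = 37 mm, L = 115 mm, e = 5 mm; θ ← 0°
rotate_crank_by(-75°): θ ← 0° -75° = -75°
rotate_crank_by(-8°): θ ← -75° -8° = -83°
crank pin P = (r cos θ, r sin θ) = (4.509166, -36.724208)
h = r sin θ − e = -36.724208 − 5 = -41.724208
x = r cos θ + √(L² − h²) = 4.509166 + √(13225.0 − 1740.9095) = 4.509166 + 107.163849 = 111.673015

111.6730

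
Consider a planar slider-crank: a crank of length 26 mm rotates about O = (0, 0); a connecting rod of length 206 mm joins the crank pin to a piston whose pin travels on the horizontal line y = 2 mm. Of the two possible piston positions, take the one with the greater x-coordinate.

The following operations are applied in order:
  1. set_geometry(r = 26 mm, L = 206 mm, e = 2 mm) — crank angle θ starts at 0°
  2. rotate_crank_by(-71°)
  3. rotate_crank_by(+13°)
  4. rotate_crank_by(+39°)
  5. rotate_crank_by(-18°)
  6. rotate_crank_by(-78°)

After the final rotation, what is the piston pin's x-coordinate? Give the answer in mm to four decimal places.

193.4196

set_geometry: r = 26 mm, L = 206 mm, e = 2 mm; θ ← 0°
rotate_crank_by(-71°): θ ← 0° -71° = -71°
rotate_crank_by(+13°): θ ← -71° +13° = -58°
rotate_crank_by(+39°): θ ← -58° +39° = -19°
rotate_crank_by(-18°): θ ← -19° -18° = -37°
rotate_crank_by(-78°): θ ← -37° -78° = -115°
crank pin P = (r cos θ, r sin θ) = (-10.988075, -23.564002)
h = r sin θ − e = -23.564002 − 2 = -25.564002
x = r cos θ + √(L² − h²) = -10.988075 + √(42436.0 − 653.5182) = -10.988075 + 204.407636 = 193.419561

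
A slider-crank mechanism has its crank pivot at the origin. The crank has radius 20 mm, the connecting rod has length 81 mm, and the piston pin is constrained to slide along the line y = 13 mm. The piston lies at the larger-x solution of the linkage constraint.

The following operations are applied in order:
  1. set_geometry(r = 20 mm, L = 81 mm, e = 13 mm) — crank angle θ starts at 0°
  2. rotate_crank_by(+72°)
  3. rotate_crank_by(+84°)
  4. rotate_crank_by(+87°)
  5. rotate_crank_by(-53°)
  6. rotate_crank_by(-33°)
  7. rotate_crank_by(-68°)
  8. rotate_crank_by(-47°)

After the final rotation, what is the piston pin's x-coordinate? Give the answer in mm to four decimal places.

95.8620

set_geometry: r = 20 mm, L = 81 mm, e = 13 mm; θ ← 0°
rotate_crank_by(+72°): θ ← 0° +72° = 72°
rotate_crank_by(+84°): θ ← 72° +84° = 156°
rotate_crank_by(+87°): θ ← 156° +87° = 243°
rotate_crank_by(-53°): θ ← 243° -53° = 190°
rotate_crank_by(-33°): θ ← 190° -33° = 157°
rotate_crank_by(-68°): θ ← 157° -68° = 89°
rotate_crank_by(-47°): θ ← 89° -47° = 42°
crank pin P = (r cos θ, r sin θ) = (14.862897, 13.382612)
h = r sin θ − e = 13.382612 − 13 = 0.382612
x = r cos θ + √(L² − h²) = 14.862897 + √(6561.0 − 0.1464) = 14.862897 + 80.999096 = 95.861993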